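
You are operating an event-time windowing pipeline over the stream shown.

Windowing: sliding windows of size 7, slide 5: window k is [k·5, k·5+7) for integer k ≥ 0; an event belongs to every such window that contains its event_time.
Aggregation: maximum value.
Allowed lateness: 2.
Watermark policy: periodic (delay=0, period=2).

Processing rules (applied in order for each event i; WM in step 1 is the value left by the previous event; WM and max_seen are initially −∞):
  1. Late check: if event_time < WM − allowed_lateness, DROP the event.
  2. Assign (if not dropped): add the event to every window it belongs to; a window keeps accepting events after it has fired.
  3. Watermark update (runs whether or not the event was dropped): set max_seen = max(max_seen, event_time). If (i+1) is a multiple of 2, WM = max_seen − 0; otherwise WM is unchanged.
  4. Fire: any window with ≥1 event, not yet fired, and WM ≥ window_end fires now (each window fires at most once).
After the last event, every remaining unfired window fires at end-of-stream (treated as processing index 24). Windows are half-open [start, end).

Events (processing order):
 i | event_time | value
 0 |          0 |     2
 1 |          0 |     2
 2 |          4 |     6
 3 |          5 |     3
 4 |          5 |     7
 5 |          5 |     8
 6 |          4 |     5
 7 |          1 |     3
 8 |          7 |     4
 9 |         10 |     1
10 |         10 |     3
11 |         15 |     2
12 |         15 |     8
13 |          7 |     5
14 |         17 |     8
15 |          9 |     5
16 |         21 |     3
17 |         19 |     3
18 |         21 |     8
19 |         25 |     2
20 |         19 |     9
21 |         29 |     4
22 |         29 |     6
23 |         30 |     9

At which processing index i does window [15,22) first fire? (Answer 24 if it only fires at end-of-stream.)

i=0 t=0 v=2: → [0,7); WM=−∞
i=1 t=0 v=2: → [0,7); WM=0
i=2 t=4 v=6: → [0,7); WM=0
i=3 t=5 v=3: → [5,12),[0,7); WM=5
i=4 t=5 v=7: → [5,12),[0,7); WM=5
i=5 t=5 v=8: → [5,12),[0,7); WM=5
i=6 t=4 v=5: → [0,7); WM=5
i=7 t=1 v=3: DROP (t<5-2); WM=5
i=8 t=7 v=4: → [5,12); WM=5
i=9 t=10 v=1: → [10,17),[5,12); WM=10; [0,7) fires=8
i=10 t=10 v=3: → [10,17),[5,12); WM=10
i=11 t=15 v=2: → [15,22),[10,17); WM=15; [5,12) fires=8
i=12 t=15 v=8: → [15,22),[10,17); WM=15
i=13 t=7 v=5: DROP (t<15-2); WM=15
i=14 t=17 v=8: → [15,22); WM=15
i=15 t=9 v=5: DROP (t<15-2); WM=17; [10,17) fires=8
i=16 t=21 v=3: → [20,27),[15,22); WM=17
i=17 t=19 v=3: → [15,22); WM=21
i=18 t=21 v=8: → [20,27),[15,22); WM=21
i=19 t=25 v=2: → [25,32),[20,27); WM=25; [15,22) fires=8
i=20 t=19 v=9: DROP (t<25-2); WM=25
i=21 t=29 v=4: → [25,32); WM=29; [20,27) fires=8
i=22 t=29 v=6: → [25,32); WM=29
i=23 t=30 v=9: → [30,37),[25,32); WM=30

19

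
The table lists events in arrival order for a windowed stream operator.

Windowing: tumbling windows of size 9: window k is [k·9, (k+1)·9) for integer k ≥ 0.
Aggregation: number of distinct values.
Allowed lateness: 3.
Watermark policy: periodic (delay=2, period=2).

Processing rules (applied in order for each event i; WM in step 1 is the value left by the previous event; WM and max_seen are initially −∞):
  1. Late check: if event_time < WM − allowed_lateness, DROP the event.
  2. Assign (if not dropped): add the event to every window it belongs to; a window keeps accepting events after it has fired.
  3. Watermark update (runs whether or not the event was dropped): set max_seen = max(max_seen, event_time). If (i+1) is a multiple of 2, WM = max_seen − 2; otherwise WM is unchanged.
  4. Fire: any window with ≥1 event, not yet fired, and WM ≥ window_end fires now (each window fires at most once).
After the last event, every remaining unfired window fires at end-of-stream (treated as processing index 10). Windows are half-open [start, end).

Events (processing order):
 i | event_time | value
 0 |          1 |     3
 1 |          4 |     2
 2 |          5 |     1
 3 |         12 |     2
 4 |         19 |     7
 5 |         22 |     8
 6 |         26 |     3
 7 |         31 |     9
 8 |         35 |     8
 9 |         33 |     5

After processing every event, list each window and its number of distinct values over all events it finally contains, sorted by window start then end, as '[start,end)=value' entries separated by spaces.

i=0 t=1 v=3: → [0,9); WM=−∞
i=1 t=4 v=2: → [0,9); WM=2
i=2 t=5 v=1: → [0,9); WM=2
i=3 t=12 v=2: → [9,18); WM=10; [0,9) fires=3
i=4 t=19 v=7: → [18,27); WM=10
i=5 t=22 v=8: → [18,27); WM=20; [9,18) fires=1
i=6 t=26 v=3: → [18,27); WM=20
i=7 t=31 v=9: → [27,36); WM=29; [18,27) fires=3
i=8 t=35 v=8: → [27,36); WM=29
i=9 t=33 v=5: → [27,36); WM=33

[0,9)=3 [9,18)=1 [18,27)=3 [27,36)=3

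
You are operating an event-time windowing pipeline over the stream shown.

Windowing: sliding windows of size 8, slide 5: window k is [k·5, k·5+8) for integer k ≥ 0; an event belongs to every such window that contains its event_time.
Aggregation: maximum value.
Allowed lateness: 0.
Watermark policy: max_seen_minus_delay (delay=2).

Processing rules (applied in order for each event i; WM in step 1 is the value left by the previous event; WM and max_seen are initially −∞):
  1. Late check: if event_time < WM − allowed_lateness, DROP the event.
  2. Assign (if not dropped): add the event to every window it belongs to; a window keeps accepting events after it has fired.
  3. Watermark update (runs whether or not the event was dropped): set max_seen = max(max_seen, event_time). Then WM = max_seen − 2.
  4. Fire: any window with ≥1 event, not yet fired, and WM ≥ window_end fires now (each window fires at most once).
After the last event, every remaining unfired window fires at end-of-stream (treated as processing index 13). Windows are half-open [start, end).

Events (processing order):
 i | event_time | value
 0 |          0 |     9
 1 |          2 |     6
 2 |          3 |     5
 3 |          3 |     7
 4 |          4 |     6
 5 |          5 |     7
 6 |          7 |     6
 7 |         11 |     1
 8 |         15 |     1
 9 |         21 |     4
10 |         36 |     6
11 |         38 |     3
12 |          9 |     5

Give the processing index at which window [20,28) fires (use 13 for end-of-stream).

10

i=0 t=0 v=9: → [0,8); WM=-2
i=1 t=2 v=6: → [0,8); WM=0
i=2 t=3 v=5: → [0,8); WM=1
i=3 t=3 v=7: → [0,8); WM=1
i=4 t=4 v=6: → [0,8); WM=2
i=5 t=5 v=7: → [5,13),[0,8); WM=3
i=6 t=7 v=6: → [5,13),[0,8); WM=5
i=7 t=11 v=1: → [10,18),[5,13); WM=9; [0,8) fires=9
i=8 t=15 v=1: → [15,23),[10,18); WM=13; [5,13) fires=7
i=9 t=21 v=4: → [20,28),[15,23); WM=19; [10,18) fires=1
i=10 t=36 v=6: → [35,43),[30,38); WM=34; [15,23) fires=4 [20,28) fires=4
i=11 t=38 v=3: → [35,43); WM=36
i=12 t=9 v=5: DROP (t<36-0); WM=36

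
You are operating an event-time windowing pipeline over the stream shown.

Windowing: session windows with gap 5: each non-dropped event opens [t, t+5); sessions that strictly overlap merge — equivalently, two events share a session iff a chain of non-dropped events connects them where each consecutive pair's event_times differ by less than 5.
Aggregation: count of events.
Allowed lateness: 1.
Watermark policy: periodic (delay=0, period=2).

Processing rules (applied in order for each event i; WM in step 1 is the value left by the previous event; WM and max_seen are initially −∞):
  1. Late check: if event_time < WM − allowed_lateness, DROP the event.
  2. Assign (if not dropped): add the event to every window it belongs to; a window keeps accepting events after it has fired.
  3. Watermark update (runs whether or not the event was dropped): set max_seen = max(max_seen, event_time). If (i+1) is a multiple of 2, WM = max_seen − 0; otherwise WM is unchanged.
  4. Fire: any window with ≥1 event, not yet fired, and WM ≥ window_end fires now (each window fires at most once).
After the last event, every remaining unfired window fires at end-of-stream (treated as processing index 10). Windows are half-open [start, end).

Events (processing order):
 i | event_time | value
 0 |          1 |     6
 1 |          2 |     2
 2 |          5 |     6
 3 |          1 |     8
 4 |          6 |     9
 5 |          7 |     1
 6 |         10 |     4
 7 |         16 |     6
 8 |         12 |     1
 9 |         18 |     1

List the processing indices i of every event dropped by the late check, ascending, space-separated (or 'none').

8

i=0 t=1 v=6: → [1,6); WM=−∞
i=1 t=2 v=2: → [1,7); WM=2
i=2 t=5 v=6: → [1,10); WM=2
i=3 t=1 v=8: → [1,10); WM=5
i=4 t=6 v=9: → [1,11); WM=5
i=5 t=7 v=1: → [1,12); WM=7
i=6 t=10 v=4: → [1,15); WM=7
i=7 t=16 v=6: → [16,21); WM=16
i=8 t=12 v=1: DROP (t<16-1); WM=16
i=9 t=18 v=1: → [16,23); WM=18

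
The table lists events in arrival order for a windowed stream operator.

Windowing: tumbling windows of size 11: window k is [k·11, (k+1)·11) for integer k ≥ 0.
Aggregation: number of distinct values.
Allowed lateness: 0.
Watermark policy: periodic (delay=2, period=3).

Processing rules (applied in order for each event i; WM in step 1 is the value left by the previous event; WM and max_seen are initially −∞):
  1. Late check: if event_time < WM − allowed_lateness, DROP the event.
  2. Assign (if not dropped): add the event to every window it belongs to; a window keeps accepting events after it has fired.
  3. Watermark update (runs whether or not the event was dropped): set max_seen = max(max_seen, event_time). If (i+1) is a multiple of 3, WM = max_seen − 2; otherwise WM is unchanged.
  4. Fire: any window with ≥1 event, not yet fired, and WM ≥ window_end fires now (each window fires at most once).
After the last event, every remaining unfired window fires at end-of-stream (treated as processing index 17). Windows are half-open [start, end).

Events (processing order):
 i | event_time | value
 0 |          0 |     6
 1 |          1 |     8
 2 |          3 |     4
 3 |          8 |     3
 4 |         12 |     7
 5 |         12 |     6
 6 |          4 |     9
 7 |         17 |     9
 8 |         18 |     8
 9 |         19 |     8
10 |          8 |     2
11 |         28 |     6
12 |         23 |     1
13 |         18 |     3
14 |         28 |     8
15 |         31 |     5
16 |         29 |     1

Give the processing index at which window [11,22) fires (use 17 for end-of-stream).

11

i=0 t=0 v=6: → [0,11); WM=−∞
i=1 t=1 v=8: → [0,11); WM=−∞
i=2 t=3 v=4: → [0,11); WM=1
i=3 t=8 v=3: → [0,11); WM=1
i=4 t=12 v=7: → [11,22); WM=1
i=5 t=12 v=6: → [11,22); WM=10
i=6 t=4 v=9: DROP (t<10-0); WM=10
i=7 t=17 v=9: → [11,22); WM=10
i=8 t=18 v=8: → [11,22); WM=16; [0,11) fires=4
i=9 t=19 v=8: → [11,22); WM=16
i=10 t=8 v=2: DROP (t<16-0); WM=16
i=11 t=28 v=6: → [22,33); WM=26; [11,22) fires=4
i=12 t=23 v=1: DROP (t<26-0); WM=26
i=13 t=18 v=3: DROP (t<26-0); WM=26
i=14 t=28 v=8: → [22,33); WM=26
i=15 t=31 v=5: → [22,33); WM=26
i=16 t=29 v=1: → [22,33); WM=26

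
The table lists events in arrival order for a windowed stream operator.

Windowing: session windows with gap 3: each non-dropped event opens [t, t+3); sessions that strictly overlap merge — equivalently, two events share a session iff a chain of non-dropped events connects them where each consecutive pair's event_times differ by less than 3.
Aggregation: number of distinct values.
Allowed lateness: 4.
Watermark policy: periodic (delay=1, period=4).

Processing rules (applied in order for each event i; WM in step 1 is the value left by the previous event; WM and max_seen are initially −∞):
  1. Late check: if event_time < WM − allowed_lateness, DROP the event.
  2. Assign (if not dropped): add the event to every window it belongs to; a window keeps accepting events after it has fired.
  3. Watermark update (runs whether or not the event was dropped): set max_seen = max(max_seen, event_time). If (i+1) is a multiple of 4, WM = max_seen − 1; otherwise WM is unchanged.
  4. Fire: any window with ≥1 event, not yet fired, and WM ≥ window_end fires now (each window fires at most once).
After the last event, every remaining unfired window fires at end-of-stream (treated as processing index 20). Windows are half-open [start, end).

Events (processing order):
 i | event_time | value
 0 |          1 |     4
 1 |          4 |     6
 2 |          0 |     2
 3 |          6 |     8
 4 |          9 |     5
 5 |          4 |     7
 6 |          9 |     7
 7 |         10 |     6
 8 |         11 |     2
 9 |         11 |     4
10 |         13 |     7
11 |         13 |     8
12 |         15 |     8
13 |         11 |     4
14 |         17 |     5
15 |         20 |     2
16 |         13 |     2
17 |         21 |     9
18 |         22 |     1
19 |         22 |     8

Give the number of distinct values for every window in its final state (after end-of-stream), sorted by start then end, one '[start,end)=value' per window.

[0,4)=2 [4,9)=3 [9,20)=6 [20,25)=4

i=0 t=1 v=4: → [1,4); WM=−∞
i=1 t=4 v=6: → [4,7); WM=−∞
i=2 t=0 v=2: → [0,4); WM=−∞
i=3 t=6 v=8: → [4,9); WM=5
i=4 t=9 v=5: → [9,12); WM=5
i=5 t=4 v=7: → [4,9); WM=5
i=6 t=9 v=7: → [9,12); WM=5
i=7 t=10 v=6: → [9,13); WM=9
i=8 t=11 v=2: → [9,14); WM=9
i=9 t=11 v=4: → [9,14); WM=9
i=10 t=13 v=7: → [9,16); WM=9
i=11 t=13 v=8: → [9,16); WM=12
i=12 t=15 v=8: → [9,18); WM=12
i=13 t=11 v=4: → [9,18); WM=12
i=14 t=17 v=5: → [9,20); WM=12
i=15 t=20 v=2: → [20,23); WM=19
i=16 t=13 v=2: DROP (t<19-4); WM=19
i=17 t=21 v=9: → [20,24); WM=19
i=18 t=22 v=1: → [20,25); WM=19
i=19 t=22 v=8: → [20,25); WM=21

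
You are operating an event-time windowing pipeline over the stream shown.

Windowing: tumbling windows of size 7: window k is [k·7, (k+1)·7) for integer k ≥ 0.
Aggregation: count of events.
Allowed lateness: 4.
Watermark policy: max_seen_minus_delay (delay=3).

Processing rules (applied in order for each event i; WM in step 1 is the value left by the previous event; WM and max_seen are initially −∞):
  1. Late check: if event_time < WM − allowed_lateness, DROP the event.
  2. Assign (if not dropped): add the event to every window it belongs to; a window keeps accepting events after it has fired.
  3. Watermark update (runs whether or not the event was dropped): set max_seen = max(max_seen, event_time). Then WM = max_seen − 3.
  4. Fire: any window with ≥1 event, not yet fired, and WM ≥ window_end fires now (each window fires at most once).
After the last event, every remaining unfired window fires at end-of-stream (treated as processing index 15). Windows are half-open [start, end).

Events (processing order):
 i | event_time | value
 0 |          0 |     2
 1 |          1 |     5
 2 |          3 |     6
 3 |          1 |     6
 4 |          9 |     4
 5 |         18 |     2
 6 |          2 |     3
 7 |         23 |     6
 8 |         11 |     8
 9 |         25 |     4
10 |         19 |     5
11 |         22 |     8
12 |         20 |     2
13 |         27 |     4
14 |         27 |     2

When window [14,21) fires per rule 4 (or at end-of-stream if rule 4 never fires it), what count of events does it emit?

i=0 t=0 v=2: → [0,7); WM=-3
i=1 t=1 v=5: → [0,7); WM=-2
i=2 t=3 v=6: → [0,7); WM=0
i=3 t=1 v=6: → [0,7); WM=0
i=4 t=9 v=4: → [7,14); WM=6
i=5 t=18 v=2: → [14,21); WM=15; [0,7) fires=4 [7,14) fires=1
i=6 t=2 v=3: DROP (t<15-4); WM=15
i=7 t=23 v=6: → [21,28); WM=20
i=8 t=11 v=8: DROP (t<20-4); WM=20
i=9 t=25 v=4: → [21,28); WM=22; [14,21) fires=1
i=10 t=19 v=5: → [14,21); WM=22
i=11 t=22 v=8: → [21,28); WM=22
i=12 t=20 v=2: → [14,21); WM=22
i=13 t=27 v=4: → [21,28); WM=24
i=14 t=27 v=2: → [21,28); WM=24

1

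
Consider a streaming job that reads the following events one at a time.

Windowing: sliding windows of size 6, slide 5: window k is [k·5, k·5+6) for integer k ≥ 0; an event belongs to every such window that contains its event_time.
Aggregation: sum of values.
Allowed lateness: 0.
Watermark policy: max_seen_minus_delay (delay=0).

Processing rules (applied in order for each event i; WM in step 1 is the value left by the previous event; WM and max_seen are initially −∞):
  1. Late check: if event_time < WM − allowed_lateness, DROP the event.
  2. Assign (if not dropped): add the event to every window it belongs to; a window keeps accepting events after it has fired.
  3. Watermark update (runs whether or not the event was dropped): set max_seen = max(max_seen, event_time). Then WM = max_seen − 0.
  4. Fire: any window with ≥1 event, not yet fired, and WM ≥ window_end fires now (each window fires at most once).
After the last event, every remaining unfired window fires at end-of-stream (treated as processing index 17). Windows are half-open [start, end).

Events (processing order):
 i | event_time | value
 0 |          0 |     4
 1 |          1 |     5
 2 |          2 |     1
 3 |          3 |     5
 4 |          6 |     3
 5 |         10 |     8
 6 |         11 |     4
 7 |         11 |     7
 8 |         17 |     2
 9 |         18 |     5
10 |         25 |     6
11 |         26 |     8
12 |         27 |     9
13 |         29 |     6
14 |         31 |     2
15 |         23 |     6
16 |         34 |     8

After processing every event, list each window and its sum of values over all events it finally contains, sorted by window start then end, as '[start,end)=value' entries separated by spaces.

[0,6)=15 [5,11)=11 [10,16)=19 [15,21)=7 [20,26)=6 [25,31)=29 [30,36)=10

i=0 t=0 v=4: → [0,6); WM=0
i=1 t=1 v=5: → [0,6); WM=1
i=2 t=2 v=1: → [0,6); WM=2
i=3 t=3 v=5: → [0,6); WM=3
i=4 t=6 v=3: → [5,11); WM=6; [0,6) fires=15
i=5 t=10 v=8: → [10,16),[5,11); WM=10
i=6 t=11 v=4: → [10,16); WM=11; [5,11) fires=11
i=7 t=11 v=7: → [10,16); WM=11
i=8 t=17 v=2: → [15,21); WM=17; [10,16) fires=19
i=9 t=18 v=5: → [15,21); WM=18
i=10 t=25 v=6: → [25,31),[20,26); WM=25; [15,21) fires=7
i=11 t=26 v=8: → [25,31); WM=26; [20,26) fires=6
i=12 t=27 v=9: → [25,31); WM=27
i=13 t=29 v=6: → [25,31); WM=29
i=14 t=31 v=2: → [30,36); WM=31; [25,31) fires=29
i=15 t=23 v=6: DROP (t<31-0); WM=31
i=16 t=34 v=8: → [30,36); WM=34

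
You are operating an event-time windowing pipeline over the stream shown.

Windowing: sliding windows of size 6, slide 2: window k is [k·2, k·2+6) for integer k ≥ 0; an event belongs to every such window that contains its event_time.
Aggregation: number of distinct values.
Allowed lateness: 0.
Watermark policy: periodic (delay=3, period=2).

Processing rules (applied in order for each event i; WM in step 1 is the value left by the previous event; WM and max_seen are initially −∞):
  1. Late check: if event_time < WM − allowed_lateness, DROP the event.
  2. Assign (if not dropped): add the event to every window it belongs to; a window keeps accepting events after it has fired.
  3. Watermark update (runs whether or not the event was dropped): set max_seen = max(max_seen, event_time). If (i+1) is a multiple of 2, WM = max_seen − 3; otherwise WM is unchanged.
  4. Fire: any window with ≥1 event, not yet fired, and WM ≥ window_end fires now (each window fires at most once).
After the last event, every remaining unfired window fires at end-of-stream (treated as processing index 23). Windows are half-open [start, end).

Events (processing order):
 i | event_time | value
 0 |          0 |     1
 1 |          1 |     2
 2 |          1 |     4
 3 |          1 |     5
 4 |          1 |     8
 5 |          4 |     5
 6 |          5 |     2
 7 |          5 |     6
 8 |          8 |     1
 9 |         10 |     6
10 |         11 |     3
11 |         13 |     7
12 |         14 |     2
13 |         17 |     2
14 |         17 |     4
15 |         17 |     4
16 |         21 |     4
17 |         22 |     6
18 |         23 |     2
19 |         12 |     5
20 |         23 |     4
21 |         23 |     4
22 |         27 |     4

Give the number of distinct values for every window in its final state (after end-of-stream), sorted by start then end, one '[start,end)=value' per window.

[0,6)=6 [2,8)=3 [4,10)=4 [6,12)=3 [8,14)=4 [10,16)=4 [12,18)=3 [14,20)=2 [16,22)=2 [18,24)=3 [20,26)=3 [22,28)=3 [24,30)=1 [26,32)=1

i=0 t=0 v=1: → [0,6); WM=−∞
i=1 t=1 v=2: → [0,6); WM=-2
i=2 t=1 v=4: → [0,6); WM=-2
i=3 t=1 v=5: → [0,6); WM=-2
i=4 t=1 v=8: → [0,6); WM=-2
i=5 t=4 v=5: → [4,10),[2,8),[0,6); WM=1
i=6 t=5 v=2: → [4,10),[2,8),[0,6); WM=1
i=7 t=5 v=6: → [4,10),[2,8),[0,6); WM=2
i=8 t=8 v=1: → [8,14),[6,12),[4,10); WM=2
i=9 t=10 v=6: → [10,16),[8,14),[6,12); WM=7; [0,6) fires=6
i=10 t=11 v=3: → [10,16),[8,14),[6,12); WM=7
i=11 t=13 v=7: → [12,18),[10,16),[8,14); WM=10; [2,8) fires=3 [4,10) fires=4
i=12 t=14 v=2: → [14,20),[12,18),[10,16); WM=10
i=13 t=17 v=2: → [16,22),[14,20),[12,18); WM=14; [6,12) fires=3 [8,14) fires=4
i=14 t=17 v=4: → [16,22),[14,20),[12,18); WM=14
i=15 t=17 v=4: → [16,22),[14,20),[12,18); WM=14
i=16 t=21 v=4: → [20,26),[18,24),[16,22); WM=14
i=17 t=22 v=6: → [22,28),[20,26),[18,24); WM=19; [10,16) fires=4 [12,18) fires=3
i=18 t=23 v=2: → [22,28),[20,26),[18,24); WM=19
i=19 t=12 v=5: DROP (t<19-0); WM=20; [14,20) fires=2
i=20 t=23 v=4: → [22,28),[20,26),[18,24); WM=20
i=21 t=23 v=4: → [22,28),[20,26),[18,24); WM=20
i=22 t=27 v=4: → [26,32),[24,30),[22,28); WM=20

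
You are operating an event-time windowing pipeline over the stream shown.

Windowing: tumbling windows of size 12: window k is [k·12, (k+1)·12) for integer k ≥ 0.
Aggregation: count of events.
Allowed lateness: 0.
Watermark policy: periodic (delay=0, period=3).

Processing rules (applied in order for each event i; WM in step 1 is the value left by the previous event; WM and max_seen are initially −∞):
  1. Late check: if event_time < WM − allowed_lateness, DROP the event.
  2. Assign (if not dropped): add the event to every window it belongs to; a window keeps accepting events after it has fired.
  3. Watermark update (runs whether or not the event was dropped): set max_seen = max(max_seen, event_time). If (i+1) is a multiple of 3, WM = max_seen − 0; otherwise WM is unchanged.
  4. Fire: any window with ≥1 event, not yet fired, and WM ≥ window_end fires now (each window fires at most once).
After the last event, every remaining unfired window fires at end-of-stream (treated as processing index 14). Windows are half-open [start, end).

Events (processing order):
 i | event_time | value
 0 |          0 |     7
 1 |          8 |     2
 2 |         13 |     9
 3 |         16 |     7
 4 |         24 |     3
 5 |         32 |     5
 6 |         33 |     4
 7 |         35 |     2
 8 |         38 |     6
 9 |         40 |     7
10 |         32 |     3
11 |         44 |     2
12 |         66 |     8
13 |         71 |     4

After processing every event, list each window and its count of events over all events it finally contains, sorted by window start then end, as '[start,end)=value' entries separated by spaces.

[0,12)=2 [12,24)=2 [24,36)=4 [36,48)=3 [60,72)=2

i=0 t=0 v=7: → [0,12); WM=−∞
i=1 t=8 v=2: → [0,12); WM=−∞
i=2 t=13 v=9: → [12,24); WM=13; [0,12) fires=2
i=3 t=16 v=7: → [12,24); WM=13
i=4 t=24 v=3: → [24,36); WM=13
i=5 t=32 v=5: → [24,36); WM=32; [12,24) fires=2
i=6 t=33 v=4: → [24,36); WM=32
i=7 t=35 v=2: → [24,36); WM=32
i=8 t=38 v=6: → [36,48); WM=38; [24,36) fires=4
i=9 t=40 v=7: → [36,48); WM=38
i=10 t=32 v=3: DROP (t<38-0); WM=38
i=11 t=44 v=2: → [36,48); WM=44
i=12 t=66 v=8: → [60,72); WM=44
i=13 t=71 v=4: → [60,72); WM=44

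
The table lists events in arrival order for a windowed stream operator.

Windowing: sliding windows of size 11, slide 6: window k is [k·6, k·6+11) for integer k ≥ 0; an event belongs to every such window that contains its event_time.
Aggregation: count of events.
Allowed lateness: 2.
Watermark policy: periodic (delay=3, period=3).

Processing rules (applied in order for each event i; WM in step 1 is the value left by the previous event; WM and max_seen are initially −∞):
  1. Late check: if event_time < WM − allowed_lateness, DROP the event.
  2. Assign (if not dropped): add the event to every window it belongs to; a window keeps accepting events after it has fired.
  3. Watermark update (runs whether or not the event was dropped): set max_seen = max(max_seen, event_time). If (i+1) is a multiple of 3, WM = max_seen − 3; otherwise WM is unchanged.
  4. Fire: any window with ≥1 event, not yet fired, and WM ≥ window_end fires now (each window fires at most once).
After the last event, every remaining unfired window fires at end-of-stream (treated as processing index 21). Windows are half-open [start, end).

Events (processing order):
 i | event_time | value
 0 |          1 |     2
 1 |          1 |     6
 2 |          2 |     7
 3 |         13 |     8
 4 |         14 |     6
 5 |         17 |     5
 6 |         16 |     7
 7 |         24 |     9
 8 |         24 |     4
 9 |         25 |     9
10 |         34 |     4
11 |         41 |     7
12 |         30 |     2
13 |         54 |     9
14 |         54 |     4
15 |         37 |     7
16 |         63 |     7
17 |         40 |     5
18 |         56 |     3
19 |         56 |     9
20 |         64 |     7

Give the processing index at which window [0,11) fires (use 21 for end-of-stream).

5

i=0 t=1 v=2: → [0,11); WM=−∞
i=1 t=1 v=6: → [0,11); WM=−∞
i=2 t=2 v=7: → [0,11); WM=-1
i=3 t=13 v=8: → [12,23),[6,17); WM=-1
i=4 t=14 v=6: → [12,23),[6,17); WM=-1
i=5 t=17 v=5: → [12,23); WM=14; [0,11) fires=3
i=6 t=16 v=7: → [12,23),[6,17); WM=14
i=7 t=24 v=9: → [24,35),[18,29); WM=14
i=8 t=24 v=4: → [24,35),[18,29); WM=21; [6,17) fires=3
i=9 t=25 v=9: → [24,35),[18,29); WM=21
i=10 t=34 v=4: → [30,41),[24,35); WM=21
i=11 t=41 v=7: → [36,47); WM=38; [12,23) fires=4 [18,29) fires=3 [24,35) fires=4
i=12 t=30 v=2: DROP (t<38-2); WM=38
i=13 t=54 v=9: → [54,65),[48,59); WM=38
i=14 t=54 v=4: → [54,65),[48,59); WM=51; [30,41) fires=1 [36,47) fires=1
i=15 t=37 v=7: DROP (t<51-2); WM=51
i=16 t=63 v=7: → [60,71),[54,65); WM=51
i=17 t=40 v=5: DROP (t<51-2); WM=60; [48,59) fires=2
i=18 t=56 v=3: DROP (t<60-2); WM=60
i=19 t=56 v=9: DROP (t<60-2); WM=60
i=20 t=64 v=7: → [60,71),[54,65); WM=61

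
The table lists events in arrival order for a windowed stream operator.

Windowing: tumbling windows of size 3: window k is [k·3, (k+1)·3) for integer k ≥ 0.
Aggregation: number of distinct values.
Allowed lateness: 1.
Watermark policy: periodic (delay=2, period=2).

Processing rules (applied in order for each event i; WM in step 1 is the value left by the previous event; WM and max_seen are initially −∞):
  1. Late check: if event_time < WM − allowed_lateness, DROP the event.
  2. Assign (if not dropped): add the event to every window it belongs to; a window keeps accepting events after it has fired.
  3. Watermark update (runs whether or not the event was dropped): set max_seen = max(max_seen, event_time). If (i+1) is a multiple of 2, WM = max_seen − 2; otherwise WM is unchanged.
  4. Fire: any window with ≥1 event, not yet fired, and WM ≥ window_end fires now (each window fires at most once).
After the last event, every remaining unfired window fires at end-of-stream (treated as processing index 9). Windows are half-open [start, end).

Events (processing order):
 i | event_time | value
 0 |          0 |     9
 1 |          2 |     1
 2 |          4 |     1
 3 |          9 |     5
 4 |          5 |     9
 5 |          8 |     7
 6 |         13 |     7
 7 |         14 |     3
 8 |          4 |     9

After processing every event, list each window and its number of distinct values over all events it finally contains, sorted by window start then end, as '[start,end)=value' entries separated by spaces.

i=0 t=0 v=9: → [0,3); WM=−∞
i=1 t=2 v=1: → [0,3); WM=0
i=2 t=4 v=1: → [3,6); WM=0
i=3 t=9 v=5: → [9,12); WM=7; [0,3) fires=2 [3,6) fires=1
i=4 t=5 v=9: DROP (t<7-1); WM=7
i=5 t=8 v=7: → [6,9); WM=7
i=6 t=13 v=7: → [12,15); WM=7
i=7 t=14 v=3: → [12,15); WM=12; [6,9) fires=1 [9,12) fires=1
i=8 t=4 v=9: DROP (t<12-1); WM=12

[0,3)=2 [3,6)=1 [6,9)=1 [9,12)=1 [12,15)=2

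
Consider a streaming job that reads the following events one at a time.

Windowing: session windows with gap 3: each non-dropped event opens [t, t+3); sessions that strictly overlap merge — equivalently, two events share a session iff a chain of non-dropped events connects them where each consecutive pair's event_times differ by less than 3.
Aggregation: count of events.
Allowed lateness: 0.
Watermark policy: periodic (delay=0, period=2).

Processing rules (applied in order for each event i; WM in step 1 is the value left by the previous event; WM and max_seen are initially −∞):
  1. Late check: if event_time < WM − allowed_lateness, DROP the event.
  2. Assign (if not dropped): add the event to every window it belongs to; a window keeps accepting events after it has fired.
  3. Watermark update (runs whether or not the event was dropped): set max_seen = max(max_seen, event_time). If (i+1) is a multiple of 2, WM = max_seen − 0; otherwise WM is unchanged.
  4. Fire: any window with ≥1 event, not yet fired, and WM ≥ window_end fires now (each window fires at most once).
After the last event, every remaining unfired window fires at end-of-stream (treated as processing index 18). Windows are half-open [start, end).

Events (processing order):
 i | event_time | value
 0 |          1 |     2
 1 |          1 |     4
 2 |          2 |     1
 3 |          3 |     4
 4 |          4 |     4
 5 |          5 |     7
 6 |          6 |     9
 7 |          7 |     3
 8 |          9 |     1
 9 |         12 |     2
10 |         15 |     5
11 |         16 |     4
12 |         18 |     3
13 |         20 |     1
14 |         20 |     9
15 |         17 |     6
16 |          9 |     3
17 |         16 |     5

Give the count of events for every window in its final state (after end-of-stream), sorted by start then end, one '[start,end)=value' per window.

[1,12)=9 [12,15)=1 [15,23)=5

i=0 t=1 v=2: → [1,4); WM=−∞
i=1 t=1 v=4: → [1,4); WM=1
i=2 t=2 v=1: → [1,5); WM=1
i=3 t=3 v=4: → [1,6); WM=3
i=4 t=4 v=4: → [1,7); WM=3
i=5 t=5 v=7: → [1,8); WM=5
i=6 t=6 v=9: → [1,9); WM=5
i=7 t=7 v=3: → [1,10); WM=7
i=8 t=9 v=1: → [1,12); WM=7
i=9 t=12 v=2: → [12,15); WM=12
i=10 t=15 v=5: → [15,18); WM=12
i=11 t=16 v=4: → [15,19); WM=16
i=12 t=18 v=3: → [15,21); WM=16
i=13 t=20 v=1: → [15,23); WM=20
i=14 t=20 v=9: → [15,23); WM=20
i=15 t=17 v=6: DROP (t<20-0); WM=20
i=16 t=9 v=3: DROP (t<20-0); WM=20
i=17 t=16 v=5: DROP (t<20-0); WM=20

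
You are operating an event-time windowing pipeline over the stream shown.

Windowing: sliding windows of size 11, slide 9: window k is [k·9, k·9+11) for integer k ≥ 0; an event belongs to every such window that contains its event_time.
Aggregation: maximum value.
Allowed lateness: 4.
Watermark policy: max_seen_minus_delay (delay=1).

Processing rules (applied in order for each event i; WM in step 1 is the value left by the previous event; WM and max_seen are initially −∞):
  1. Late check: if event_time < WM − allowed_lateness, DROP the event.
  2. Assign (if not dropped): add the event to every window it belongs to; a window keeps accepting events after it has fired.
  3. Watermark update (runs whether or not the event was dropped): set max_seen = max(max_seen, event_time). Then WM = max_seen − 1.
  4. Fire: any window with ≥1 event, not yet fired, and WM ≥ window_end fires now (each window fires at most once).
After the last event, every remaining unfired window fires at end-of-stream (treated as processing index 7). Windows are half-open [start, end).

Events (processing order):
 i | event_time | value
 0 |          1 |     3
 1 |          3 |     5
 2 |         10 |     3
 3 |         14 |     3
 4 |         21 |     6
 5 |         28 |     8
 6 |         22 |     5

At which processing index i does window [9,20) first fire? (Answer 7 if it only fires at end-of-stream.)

4

i=0 t=1 v=3: → [0,11); WM=0
i=1 t=3 v=5: → [0,11); WM=2
i=2 t=10 v=3: → [9,20),[0,11); WM=9
i=3 t=14 v=3: → [9,20); WM=13; [0,11) fires=5
i=4 t=21 v=6: → [18,29); WM=20; [9,20) fires=3
i=5 t=28 v=8: → [27,38),[18,29); WM=27
i=6 t=22 v=5: DROP (t<27-4); WM=27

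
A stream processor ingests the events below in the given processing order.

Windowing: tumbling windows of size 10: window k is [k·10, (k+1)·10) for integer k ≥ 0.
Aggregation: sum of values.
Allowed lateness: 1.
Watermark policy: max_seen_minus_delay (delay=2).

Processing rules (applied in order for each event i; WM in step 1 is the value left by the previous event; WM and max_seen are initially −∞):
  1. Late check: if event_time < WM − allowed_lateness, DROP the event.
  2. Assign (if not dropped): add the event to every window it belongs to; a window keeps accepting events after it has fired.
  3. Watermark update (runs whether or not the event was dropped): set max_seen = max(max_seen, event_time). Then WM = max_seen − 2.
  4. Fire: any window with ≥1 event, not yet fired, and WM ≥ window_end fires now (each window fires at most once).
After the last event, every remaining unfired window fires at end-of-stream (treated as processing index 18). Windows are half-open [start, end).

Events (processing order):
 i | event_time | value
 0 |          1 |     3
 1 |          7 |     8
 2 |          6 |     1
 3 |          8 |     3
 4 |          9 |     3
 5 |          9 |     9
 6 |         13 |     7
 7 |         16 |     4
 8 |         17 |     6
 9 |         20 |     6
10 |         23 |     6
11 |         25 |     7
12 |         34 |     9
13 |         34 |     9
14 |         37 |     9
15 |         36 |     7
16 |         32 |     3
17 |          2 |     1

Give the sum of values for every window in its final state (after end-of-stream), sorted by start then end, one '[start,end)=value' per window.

i=0 t=1 v=3: → [0,10); WM=-1
i=1 t=7 v=8: → [0,10); WM=5
i=2 t=6 v=1: → [0,10); WM=5
i=3 t=8 v=3: → [0,10); WM=6
i=4 t=9 v=3: → [0,10); WM=7
i=5 t=9 v=9: → [0,10); WM=7
i=6 t=13 v=7: → [10,20); WM=11; [0,10) fires=27
i=7 t=16 v=4: → [10,20); WM=14
i=8 t=17 v=6: → [10,20); WM=15
i=9 t=20 v=6: → [20,30); WM=18
i=10 t=23 v=6: → [20,30); WM=21; [10,20) fires=17
i=11 t=25 v=7: → [20,30); WM=23
i=12 t=34 v=9: → [30,40); WM=32; [20,30) fires=19
i=13 t=34 v=9: → [30,40); WM=32
i=14 t=37 v=9: → [30,40); WM=35
i=15 t=36 v=7: → [30,40); WM=35
i=16 t=32 v=3: DROP (t<35-1); WM=35
i=17 t=2 v=1: DROP (t<35-1); WM=35

[0,10)=27 [10,20)=17 [20,30)=19 [30,40)=34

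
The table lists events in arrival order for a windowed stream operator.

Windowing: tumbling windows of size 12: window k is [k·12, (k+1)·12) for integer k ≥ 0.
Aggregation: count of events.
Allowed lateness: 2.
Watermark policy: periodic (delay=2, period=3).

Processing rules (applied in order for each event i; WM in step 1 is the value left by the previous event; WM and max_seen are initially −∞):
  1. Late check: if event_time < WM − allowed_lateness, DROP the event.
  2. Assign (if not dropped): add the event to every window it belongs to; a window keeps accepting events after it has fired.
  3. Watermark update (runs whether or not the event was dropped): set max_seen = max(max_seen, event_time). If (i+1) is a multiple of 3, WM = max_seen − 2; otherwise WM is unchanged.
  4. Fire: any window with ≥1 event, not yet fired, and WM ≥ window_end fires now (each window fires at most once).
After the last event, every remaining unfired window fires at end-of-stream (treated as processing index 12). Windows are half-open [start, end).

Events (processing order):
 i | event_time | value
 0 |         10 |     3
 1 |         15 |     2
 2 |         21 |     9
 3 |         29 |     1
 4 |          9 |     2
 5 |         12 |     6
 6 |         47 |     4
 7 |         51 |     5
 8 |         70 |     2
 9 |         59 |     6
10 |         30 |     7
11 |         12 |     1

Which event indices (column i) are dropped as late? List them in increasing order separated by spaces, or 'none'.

4 5 9 10 11

i=0 t=10 v=3: → [0,12); WM=−∞
i=1 t=15 v=2: → [12,24); WM=−∞
i=2 t=21 v=9: → [12,24); WM=19; [0,12) fires=1
i=3 t=29 v=1: → [24,36); WM=19
i=4 t=9 v=2: DROP (t<19-2); WM=19
i=5 t=12 v=6: DROP (t<19-2); WM=27; [12,24) fires=2
i=6 t=47 v=4: → [36,48); WM=27
i=7 t=51 v=5: → [48,60); WM=27
i=8 t=70 v=2: → [60,72); WM=68; [24,36) fires=1 [36,48) fires=1 [48,60) fires=1
i=9 t=59 v=6: DROP (t<68-2); WM=68
i=10 t=30 v=7: DROP (t<68-2); WM=68
i=11 t=12 v=1: DROP (t<68-2); WM=68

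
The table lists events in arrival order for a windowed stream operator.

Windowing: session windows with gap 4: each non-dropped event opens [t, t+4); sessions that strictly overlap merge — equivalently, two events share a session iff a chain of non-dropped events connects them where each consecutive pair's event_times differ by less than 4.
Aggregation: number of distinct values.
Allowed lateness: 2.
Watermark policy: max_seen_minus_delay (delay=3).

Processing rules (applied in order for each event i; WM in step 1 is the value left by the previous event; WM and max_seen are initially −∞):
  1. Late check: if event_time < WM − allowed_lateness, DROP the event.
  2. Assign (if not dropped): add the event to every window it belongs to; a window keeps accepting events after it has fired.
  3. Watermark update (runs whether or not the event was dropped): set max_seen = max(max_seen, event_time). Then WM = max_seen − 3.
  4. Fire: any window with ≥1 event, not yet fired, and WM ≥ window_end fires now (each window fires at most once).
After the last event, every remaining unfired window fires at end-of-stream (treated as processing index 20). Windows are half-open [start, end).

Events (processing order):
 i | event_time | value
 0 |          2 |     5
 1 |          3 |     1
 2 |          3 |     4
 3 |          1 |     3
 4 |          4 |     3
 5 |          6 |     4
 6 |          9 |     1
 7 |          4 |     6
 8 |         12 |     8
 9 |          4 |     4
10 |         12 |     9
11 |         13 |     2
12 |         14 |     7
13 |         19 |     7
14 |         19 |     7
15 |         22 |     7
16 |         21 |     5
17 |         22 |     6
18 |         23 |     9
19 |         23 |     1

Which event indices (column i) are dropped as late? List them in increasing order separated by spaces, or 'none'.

i=0 t=2 v=5: → [2,6); WM=-1
i=1 t=3 v=1: → [2,7); WM=0
i=2 t=3 v=4: → [2,7); WM=0
i=3 t=1 v=3: → [1,7); WM=0
i=4 t=4 v=3: → [1,8); WM=1
i=5 t=6 v=4: → [1,10); WM=3
i=6 t=9 v=1: → [1,13); WM=6
i=7 t=4 v=6: → [1,13); WM=6
i=8 t=12 v=8: → [1,16); WM=9
i=9 t=4 v=4: DROP (t<9-2); WM=9
i=10 t=12 v=9: → [1,16); WM=9
i=11 t=13 v=2: → [1,17); WM=10
i=12 t=14 v=7: → [1,18); WM=11
i=13 t=19 v=7: → [19,23); WM=16
i=14 t=19 v=7: → [19,23); WM=16
i=15 t=22 v=7: → [19,26); WM=19
i=16 t=21 v=5: → [19,26); WM=19
i=17 t=22 v=6: → [19,26); WM=19
i=18 t=23 v=9: → [19,27); WM=20
i=19 t=23 v=1: → [19,27); WM=20

9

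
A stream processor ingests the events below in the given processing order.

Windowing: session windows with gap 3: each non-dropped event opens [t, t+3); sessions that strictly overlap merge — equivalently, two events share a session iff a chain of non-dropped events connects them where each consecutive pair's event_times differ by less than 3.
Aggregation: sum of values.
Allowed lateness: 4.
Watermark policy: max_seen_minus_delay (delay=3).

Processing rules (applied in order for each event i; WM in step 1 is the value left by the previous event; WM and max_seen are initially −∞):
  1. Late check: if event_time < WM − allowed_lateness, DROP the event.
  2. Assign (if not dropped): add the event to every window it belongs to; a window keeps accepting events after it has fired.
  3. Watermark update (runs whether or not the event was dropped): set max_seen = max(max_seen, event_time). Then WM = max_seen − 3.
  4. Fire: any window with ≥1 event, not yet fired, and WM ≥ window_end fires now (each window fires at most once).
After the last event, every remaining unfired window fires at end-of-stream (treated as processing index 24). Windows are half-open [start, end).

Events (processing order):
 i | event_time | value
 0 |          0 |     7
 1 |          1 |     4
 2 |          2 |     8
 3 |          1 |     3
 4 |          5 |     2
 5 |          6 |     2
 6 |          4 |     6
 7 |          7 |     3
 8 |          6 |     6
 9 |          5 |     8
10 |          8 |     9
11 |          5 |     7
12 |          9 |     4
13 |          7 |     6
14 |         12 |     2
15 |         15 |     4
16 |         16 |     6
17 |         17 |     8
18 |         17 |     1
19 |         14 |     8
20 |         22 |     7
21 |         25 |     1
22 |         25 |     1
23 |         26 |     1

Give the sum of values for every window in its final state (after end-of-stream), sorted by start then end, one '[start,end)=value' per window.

i=0 t=0 v=7: → [0,3); WM=-3
i=1 t=1 v=4: → [0,4); WM=-2
i=2 t=2 v=8: → [0,5); WM=-1
i=3 t=1 v=3: → [0,5); WM=-1
i=4 t=5 v=2: → [5,8); WM=2
i=5 t=6 v=2: → [5,9); WM=3
i=6 t=4 v=6: → [0,9); WM=3
i=7 t=7 v=3: → [0,10); WM=4
i=8 t=6 v=6: → [0,10); WM=4
i=9 t=5 v=8: → [0,10); WM=4
i=10 t=8 v=9: → [0,11); WM=5
i=11 t=5 v=7: → [0,11); WM=5
i=12 t=9 v=4: → [0,12); WM=6
i=13 t=7 v=6: → [0,12); WM=6
i=14 t=12 v=2: → [12,15); WM=9
i=15 t=15 v=4: → [15,18); WM=12
i=16 t=16 v=6: → [15,19); WM=13
i=17 t=17 v=8: → [15,20); WM=14
i=18 t=17 v=1: → [15,20); WM=14
i=19 t=14 v=8: → [12,20); WM=14
i=20 t=22 v=7: → [22,25); WM=19
i=21 t=25 v=1: → [25,28); WM=22
i=22 t=25 v=1: → [25,28); WM=22
i=23 t=26 v=1: → [25,29); WM=23

[0,12)=75 [12,20)=29 [22,25)=7 [25,29)=3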